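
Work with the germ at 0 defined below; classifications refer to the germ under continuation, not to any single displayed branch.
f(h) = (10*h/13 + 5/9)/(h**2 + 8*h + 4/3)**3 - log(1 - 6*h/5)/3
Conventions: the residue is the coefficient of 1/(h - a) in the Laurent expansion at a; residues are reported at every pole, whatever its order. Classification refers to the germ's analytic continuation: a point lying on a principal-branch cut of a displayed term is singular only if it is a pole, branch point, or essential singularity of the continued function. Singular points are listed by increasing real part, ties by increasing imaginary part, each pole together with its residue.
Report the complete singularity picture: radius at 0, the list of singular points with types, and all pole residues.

Radius of convergence at 0: 4 - (2/3)*sqrt(33).
At -4 - (2/3)*sqrt(33): a pole of order 3; residue (885/8859136)*sqrt(33).
At -4 + (2/3)*sqrt(33): a pole of order 3; residue -(885/8859136)*sqrt(33).
At 5/6: a logarithmic branch point.

Denominator factor (h**2 + 8*h + 4/3)^3: discriminant 176/3, real irrational roots -4 + (2/3)*sqrt(33) and -4 - (2/3)*sqrt(33); poles of order 3, moduli 4 - (2/3)*sqrt(33) and 4 + (2/3)*sqrt(33).
Branch term (-1/3)*log(1 - h/(5/6)): its argument vanishes at h = 5/6, a logarithmic branch point, modulus 5/6.
The radius of convergence is the smallest modulus among the singular points: 4 - (2/3)*sqrt(33).
The branch term is analytic at -4 - (2/3)*sqrt(33) and contributes nothing to the residue; only the rational part matters.
The factor h**2 + 8*h + 4/3 splits as (h - a)(h - a') with a = -4 - (2/3)*sqrt(33), a' = -4 + (2/3)*sqrt(33). At the order-3 pole a set g(h) = (h - a)^3*(rational part) = [10*h/13 + 5/9] / (h - a')^3.
Order-3 pole: residue = g''(a)/2; g''(-4 - (2/3)*sqrt(33)) = (885/4429568)*sqrt(33), so the residue is (885/8859136)*sqrt(33).
The branch term is analytic at -4 + (2/3)*sqrt(33) and contributes nothing to the residue; only the rational part matters.
The factor h**2 + 8*h + 4/3 splits as (h - a)(h - a') with a = -4 + (2/3)*sqrt(33), a' = -4 - (2/3)*sqrt(33). At the order-3 pole a set g(h) = (h - a)^3*(rational part) = [10*h/13 + 5/9] / (h - a')^3.
Order-3 pole: residue = g''(a)/2; g''(-4 + (2/3)*sqrt(33)) = -(885/4429568)*sqrt(33), so the residue is -(885/8859136)*sqrt(33).
List the singular points by increasing real part (a conjugate pair: the negative imaginary part first).


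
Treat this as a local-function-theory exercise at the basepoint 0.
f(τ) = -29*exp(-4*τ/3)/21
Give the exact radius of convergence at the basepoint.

The factor exp(-4*τ/3) is entire and contributes no finite singular point.
The polynomial part has no poles.
No finite singular points: the Taylor series at 0 converges everywhere.

The radius of convergence is infinite.


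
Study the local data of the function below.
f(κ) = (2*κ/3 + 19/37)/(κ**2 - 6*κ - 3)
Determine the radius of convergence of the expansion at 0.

Denominator factor (κ**2 - 6*κ - 3): discriminant 48, real irrational roots 3 + (2)*sqrt(3) and 3 - (2)*sqrt(3); poles of order 1, moduli 3 + (2)*sqrt(3) and -3 + (2)*sqrt(3).
The radius of convergence is the smallest modulus among the singular points: -3 + (2)*sqrt(3).

The radius of convergence is -3 + (2)*sqrt(3).


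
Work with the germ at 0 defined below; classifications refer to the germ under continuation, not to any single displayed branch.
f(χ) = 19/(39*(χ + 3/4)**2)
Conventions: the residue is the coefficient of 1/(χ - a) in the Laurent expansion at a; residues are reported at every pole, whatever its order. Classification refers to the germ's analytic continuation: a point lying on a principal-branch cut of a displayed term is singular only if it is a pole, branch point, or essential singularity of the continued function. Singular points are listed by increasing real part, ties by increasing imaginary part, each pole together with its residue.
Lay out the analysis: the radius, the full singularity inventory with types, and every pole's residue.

Denominator factor (χ + 3/4)^2: pole of order 2 at -3/4, modulus 3/4.
The radius of convergence is the smallest modulus among the singular points: 3/4.
At the order-2 pole -3/4 set g(χ) = (χ - (-3/4))^2*f(χ) = 19/39.
Order-2 pole: residue = g'(a); g'(-3/4) = 0, so the residue is 0.

Radius of convergence at 0: 3/4.
At -3/4: a pole of order 2; residue 0.


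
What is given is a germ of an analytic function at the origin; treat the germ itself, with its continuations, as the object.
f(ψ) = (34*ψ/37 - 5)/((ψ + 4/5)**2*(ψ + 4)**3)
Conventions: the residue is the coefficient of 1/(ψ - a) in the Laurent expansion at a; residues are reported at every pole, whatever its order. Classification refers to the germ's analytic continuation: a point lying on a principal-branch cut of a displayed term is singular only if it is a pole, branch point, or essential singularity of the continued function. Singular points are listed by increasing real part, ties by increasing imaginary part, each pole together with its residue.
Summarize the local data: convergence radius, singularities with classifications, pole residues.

Radius of convergence at 0: 4/5.
At -4: a pole of order 3; residue -465875/2424832.
At -4/5: a pole of order 2; residue 465875/2424832.

Denominator factor (ψ + 4)^3: pole of order 3 at -4, modulus 4.
Denominator factor (ψ + 4/5)^2: pole of order 2 at -4/5, modulus 4/5.
The radius of convergence is the smallest modulus among the singular points: 4/5.
At the order-3 pole -4 set g(ψ) = (ψ - (-4))^3*f(ψ) = (34*ψ/37 - 5)/(ψ + 4/5)**2.
Order-3 pole: residue = g''(a)/2; g''(-4) = -465875/1212416, so the residue is -465875/2424832.
At the order-2 pole -4/5 set g(ψ) = (ψ - (-4/5))^2*f(ψ) = (34*ψ/37 - 5)/(ψ + 4)**3.
Order-2 pole: residue = g'(a); g'(-4/5) = 465875/2424832, so the residue is 465875/2424832.
List the singular points by increasing real part (a conjugate pair: the negative imaginary part first).


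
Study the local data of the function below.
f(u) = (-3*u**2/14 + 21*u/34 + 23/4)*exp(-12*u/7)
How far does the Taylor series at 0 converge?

The factor exp(-12*u/7) is entire and contributes no finite singular point.
The polynomial part has no poles.
No finite singular points: the Taylor series at 0 converges everywhere.

The radius of convergence is infinite.


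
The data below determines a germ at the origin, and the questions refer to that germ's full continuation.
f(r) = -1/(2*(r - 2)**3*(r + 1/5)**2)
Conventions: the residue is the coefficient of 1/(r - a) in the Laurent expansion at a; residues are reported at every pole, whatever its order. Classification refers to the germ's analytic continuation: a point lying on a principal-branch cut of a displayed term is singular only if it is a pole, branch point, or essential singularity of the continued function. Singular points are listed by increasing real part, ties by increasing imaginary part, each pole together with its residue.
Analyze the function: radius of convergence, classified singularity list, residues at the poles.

Radius of convergence at 0: 1/5.
At -1/5: a pole of order 2; residue 1875/29282.
At 2: a pole of order 3; residue -1875/29282.

Denominator factor (r + 1/5)^2: pole of order 2 at -1/5, modulus 1/5.
Denominator factor (r - 2)^3: pole of order 3 at 2, modulus 2.
The radius of convergence is the smallest modulus among the singular points: 1/5.
At the order-2 pole -1/5 set g(r) = (r - (-1/5))^2*f(r) = -1/(2*(r - 2)**3).
Order-2 pole: residue = g'(a); g'(-1/5) = 1875/29282, so the residue is 1875/29282.
At the order-3 pole 2 set g(r) = (r - (2))^3*f(r) = -1/(2*(r + 1/5)**2).
Order-3 pole: residue = g''(a)/2; g''(2) = -1875/14641, so the residue is -1875/29282.
List the singular points by increasing real part (a conjugate pair: the negative imaginary part first).


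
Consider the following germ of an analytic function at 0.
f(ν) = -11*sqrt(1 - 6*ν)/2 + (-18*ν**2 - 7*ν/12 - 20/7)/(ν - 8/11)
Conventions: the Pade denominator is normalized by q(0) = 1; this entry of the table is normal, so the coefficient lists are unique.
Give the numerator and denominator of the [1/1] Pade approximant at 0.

Taylor coefficients needed (expand at 0): a_0 = -11/7, a_1 = 15257/672, a_2 = 311971/5376.
Write the denominator as Q(ν) = 1 + q1*ν. Requiring Q*f - P = O(ν^3) with deg P <= 1 kills the coefficients of ν^2..ν^2 in Q*f:
  ν^2: a_2 + q1*a_1 = 0, i.e. 311971/5376 + (15257/672)*q1 = 0.
Solving this linear system: q1 = -28361/11096.
The numerator is Q*f truncated at degree 1: P0 = a_0 = -11/7; P1 = a_1 + q1*a_0 = 3557873/133152.

The Pade approximant has numerator coefficients [-11/7, 3557873/133152]; denominator coefficients [1, -28361/11096].


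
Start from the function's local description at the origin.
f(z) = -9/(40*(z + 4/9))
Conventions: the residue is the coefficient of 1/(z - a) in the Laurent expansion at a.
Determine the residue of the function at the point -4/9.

At the order-1 pole -4/9 set g(z) = (z - (-4/9))*f(z) = -9/40.
Simple pole: residue = g(a) at a = -4/9, which is -9/40.

The residue is -9/40.


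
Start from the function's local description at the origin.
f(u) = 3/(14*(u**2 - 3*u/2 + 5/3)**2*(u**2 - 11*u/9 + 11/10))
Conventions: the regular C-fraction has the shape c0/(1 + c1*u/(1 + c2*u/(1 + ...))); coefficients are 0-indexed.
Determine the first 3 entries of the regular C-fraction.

Taylor coefficients (expand at 0): a_0 = 27/385, a_1 = 393/1925, a_2 = 316793/1270500.
c0 = a_0 = 27/385. Peel one level at a time: if S = 1 + c*u/S' with S'(0) = 1, then c is the u-coefficient of S and S' = c*u/(S - 1).
S_1 = c0/f = 1 + (-131/45)*u + (5411/1100)*u^2 + ...; c1 = -131/45.
S_2 = c1*u/(S_1 - 1) = 1 + (48699/28820)*u + ...; c2 = 48699/28820.

The regular C-fraction coefficients are [27/385, -131/45, 48699/28820].


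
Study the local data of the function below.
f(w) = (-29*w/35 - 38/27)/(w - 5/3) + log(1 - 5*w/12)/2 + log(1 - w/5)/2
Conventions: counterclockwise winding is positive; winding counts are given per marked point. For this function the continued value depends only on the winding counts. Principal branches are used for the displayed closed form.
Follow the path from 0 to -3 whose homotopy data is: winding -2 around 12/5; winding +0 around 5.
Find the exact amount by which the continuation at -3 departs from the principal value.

Continued minus principal equals -(2)*pi*i.

The rational part is single-valued and drops out of the difference; each branch term changes only by its own monodromy.
(1/2)*log(1 - w/(5)): winding 0 around 5, so this term returns to its principal value, contribution 0.
(1/2)*log(1 - w/(12/5)): each positive loop around 12/5 adds 2*pi*i to the log, so winding -2 contributes (1/2)*(-2)*2*pi*i = -(2)*pi*i.
Summing the contributions at w = -3 gives -(2)*pi*i.


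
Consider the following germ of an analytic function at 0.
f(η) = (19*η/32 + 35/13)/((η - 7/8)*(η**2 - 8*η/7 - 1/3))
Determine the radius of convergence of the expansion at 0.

Denominator factor (η - 7/8): pole of order 1 at 7/8, modulus 7/8.
Denominator factor (η**2 - 8*η/7 - 1/3): discriminant 388/147, real irrational roots 4/7 + (1/21)*sqrt(291) and 4/7 - (1/21)*sqrt(291); poles of order 1, moduli 4/7 + (1/21)*sqrt(291) and -4/7 + (1/21)*sqrt(291).
The radius of convergence is the smallest modulus among the singular points: -4/7 + (1/21)*sqrt(291).

The radius of convergence is -4/7 + (1/21)*sqrt(291).


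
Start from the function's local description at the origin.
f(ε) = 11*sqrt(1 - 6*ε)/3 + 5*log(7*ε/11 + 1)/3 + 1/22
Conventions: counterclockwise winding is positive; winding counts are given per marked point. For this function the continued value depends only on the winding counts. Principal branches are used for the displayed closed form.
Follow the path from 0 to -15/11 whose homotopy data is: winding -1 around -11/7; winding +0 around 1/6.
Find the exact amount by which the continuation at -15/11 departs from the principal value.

Continued minus principal equals -(10/3)*pi*i.

The rational part is single-valued and drops out of the difference; each branch term changes only by its own monodromy.
(5/3)*log(1 - ε/(-11/7)): each positive loop around -11/7 adds 2*pi*i to the log, so winding -1 contributes (5/3)*(-1)*2*pi*i = -(10/3)*pi*i.
(11/3)*sqrt(1 - ε/(1/6)): winding +0 is even, the square root returns to the same sheet, contribution 0.
Summing the contributions at ε = -15/11 gives -(10/3)*pi*i.


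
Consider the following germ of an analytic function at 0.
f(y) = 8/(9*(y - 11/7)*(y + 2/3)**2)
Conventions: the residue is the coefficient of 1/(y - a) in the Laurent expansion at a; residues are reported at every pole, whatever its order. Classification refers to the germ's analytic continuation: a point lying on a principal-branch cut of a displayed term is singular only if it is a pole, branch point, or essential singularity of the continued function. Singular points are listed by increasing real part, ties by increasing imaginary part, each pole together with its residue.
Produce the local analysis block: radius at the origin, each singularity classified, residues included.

Radius of convergence at 0: 2/3.
At -2/3: a pole of order 2; residue -392/2209.
At 11/7: a pole of order 1; residue 392/2209.

Denominator factor (y + 2/3)^2: pole of order 2 at -2/3, modulus 2/3.
Denominator factor (y - 11/7): pole of order 1 at 11/7, modulus 11/7.
The radius of convergence is the smallest modulus among the singular points: 2/3.
At the order-2 pole -2/3 set g(y) = (y - (-2/3))^2*f(y) = 8/(9*(y - 11/7)).
Order-2 pole: residue = g'(a); g'(-2/3) = -392/2209, so the residue is -392/2209.
At the order-1 pole 11/7 set g(y) = (y - (11/7))*f(y) = 8/(9*(y + 2/3)**2).
Simple pole: residue = g(a) at a = 11/7, which is 392/2209.
List the singular points by increasing real part (a conjugate pair: the negative imaginary part first).


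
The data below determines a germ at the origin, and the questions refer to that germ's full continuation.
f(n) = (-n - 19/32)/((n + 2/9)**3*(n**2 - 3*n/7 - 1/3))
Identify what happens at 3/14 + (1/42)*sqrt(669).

The denominator factor n**2 - 3*n/7 - 1/3 vanishes at 3/14 + (1/42)*sqrt(669) and appears to the power 1; the numerator there equals -181/224 - (1/42)*sqrt(669), nonzero, and no other factor vanishes.
Hence a pole whose order is the multiplicity, 1.

The point is a pole of order 1.


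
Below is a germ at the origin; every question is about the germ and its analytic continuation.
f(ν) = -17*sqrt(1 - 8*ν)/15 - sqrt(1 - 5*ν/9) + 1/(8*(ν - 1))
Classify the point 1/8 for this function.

The point is an algebraic (square-root) branch point.

The term (-17/15)*sqrt(1 - ν/(1/8)) has argument 1 - 1/8/(1/8) = 0 at 1/8: a square-root (algebraic, two-sheeted) branch point; the remaining terms are analytic or single-valued there.


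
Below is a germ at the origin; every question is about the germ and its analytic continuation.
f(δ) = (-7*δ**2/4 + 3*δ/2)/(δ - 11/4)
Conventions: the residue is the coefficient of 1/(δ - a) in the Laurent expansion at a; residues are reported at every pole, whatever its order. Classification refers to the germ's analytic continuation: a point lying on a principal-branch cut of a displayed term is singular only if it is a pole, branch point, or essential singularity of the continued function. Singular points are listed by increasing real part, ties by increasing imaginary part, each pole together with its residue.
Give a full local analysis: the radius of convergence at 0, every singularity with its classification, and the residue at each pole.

Radius of convergence at 0: 11/4.
At 11/4: a pole of order 1; residue -583/64.

Denominator factor (δ - 11/4): pole of order 1 at 11/4, modulus 11/4.
The radius of convergence is the smallest modulus among the singular points: 11/4.
At the order-1 pole 11/4 set g(δ) = (δ - (11/4))*f(δ) = -7*δ**2/4 + 3*δ/2.
Simple pole: residue = g(a) at a = 11/4, which is -583/64.


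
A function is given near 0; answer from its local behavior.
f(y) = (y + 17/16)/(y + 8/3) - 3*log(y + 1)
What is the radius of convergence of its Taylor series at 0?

Denominator factor (y + 8/3): pole of order 1 at -8/3, modulus 8/3.
Branch term (-3)*log(1 - y/(-1)): its argument vanishes at y = -1, a logarithmic branch point, modulus 1.
The radius of convergence is the smallest modulus among the singular points: 1.

The radius of convergence is 1.


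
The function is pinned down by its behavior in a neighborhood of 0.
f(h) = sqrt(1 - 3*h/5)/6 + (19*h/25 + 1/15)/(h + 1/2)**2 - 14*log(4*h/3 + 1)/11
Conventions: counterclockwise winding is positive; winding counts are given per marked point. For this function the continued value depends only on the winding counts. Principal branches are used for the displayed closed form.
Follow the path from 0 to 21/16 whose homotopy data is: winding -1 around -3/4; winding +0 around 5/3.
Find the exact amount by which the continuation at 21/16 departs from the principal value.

The rational part is single-valued and drops out of the difference; each branch term changes only by its own monodromy.
(1/6)*sqrt(1 - h/(5/3)): winding +0 is even, the square root returns to the same sheet, contribution 0.
(-14/11)*log(1 - h/(-3/4)): each positive loop around -3/4 adds 2*pi*i to the log, so winding -1 contributes (-14/11)*(-1)*2*pi*i = (28/11)*pi*i.
Summing the contributions at h = 21/16 gives (28/11)*pi*i.

Continued minus principal equals (28/11)*pi*i.


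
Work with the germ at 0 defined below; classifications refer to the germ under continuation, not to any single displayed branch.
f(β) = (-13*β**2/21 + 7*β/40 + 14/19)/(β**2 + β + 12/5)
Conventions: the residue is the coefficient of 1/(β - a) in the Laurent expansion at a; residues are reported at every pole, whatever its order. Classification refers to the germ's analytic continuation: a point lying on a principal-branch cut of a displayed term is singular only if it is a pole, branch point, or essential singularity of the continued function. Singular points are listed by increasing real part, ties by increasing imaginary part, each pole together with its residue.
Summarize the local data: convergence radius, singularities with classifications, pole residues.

Denominator factor (β**2 + β + 12/5): discriminant -43/5, complex-conjugate roots (-1/2) + ((1/10)*sqrt(215))*i and (-1/2) - ((1/10)*sqrt(215))*i; poles of order 1, moduli (2/5)*sqrt(15) and (2/5)*sqrt(15).
The radius of convergence is the smallest modulus among the singular points: (2/5)*sqrt(15).
The factor β**2 + β + 12/5 splits as (β - a)(β - a') with a = (-1/2) - ((1/10)*sqrt(215))*i, a' = (-1/2) + ((1/10)*sqrt(215))*i. At the order-1 pole a set g(β) = (β - a)*f(β) = [-13*β**2/21 + 7*β/40 + 14/19] / (β - a').
Simple pole: residue = g(a) at a = (-1/2) - ((1/10)*sqrt(215))*i, which is (667/1680) + ((58271/1372560)*sqrt(215))*i.
The factor β**2 + β + 12/5 splits as (β - a)(β - a') with a = (-1/2) + ((1/10)*sqrt(215))*i, a' = (-1/2) - ((1/10)*sqrt(215))*i. At the order-1 pole a set g(β) = (β - a)*f(β) = [-13*β**2/21 + 7*β/40 + 14/19] / (β - a').
Simple pole: residue = g(a) at a = (-1/2) + ((1/10)*sqrt(215))*i, which is (667/1680) - ((58271/1372560)*sqrt(215))*i.
List the singular points by increasing real part (a conjugate pair: the negative imaginary part first).

Radius of convergence at 0: (2/5)*sqrt(15).
At (-1/2) - ((1/10)*sqrt(215))*i: a pole of order 1; residue (667/1680) + ((58271/1372560)*sqrt(215))*i.
At (-1/2) + ((1/10)*sqrt(215))*i: a pole of order 1; residue (667/1680) - ((58271/1372560)*sqrt(215))*i.


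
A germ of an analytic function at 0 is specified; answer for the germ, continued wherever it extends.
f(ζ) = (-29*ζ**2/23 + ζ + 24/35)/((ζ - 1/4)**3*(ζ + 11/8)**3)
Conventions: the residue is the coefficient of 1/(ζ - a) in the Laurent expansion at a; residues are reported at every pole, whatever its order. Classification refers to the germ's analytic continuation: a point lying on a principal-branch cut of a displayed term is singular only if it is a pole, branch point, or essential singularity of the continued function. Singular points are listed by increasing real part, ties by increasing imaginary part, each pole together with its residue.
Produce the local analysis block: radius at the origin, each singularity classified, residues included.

Denominator factor (ζ - 1/4)^3: pole of order 3 at 1/4, modulus 1/4.
Denominator factor (ζ + 11/8)^3: pole of order 3 at -11/8, modulus 11/8.
The radius of convergence is the smallest modulus among the singular points: 1/4.
At the order-3 pole -11/8 set g(ζ) = (ζ - (-11/8))^3*f(ζ) = (-29*ζ**2/23 + ζ + 24/35)/(ζ - 1/4)**3.
Order-3 pole: residue = g''(a)/2; g''(-11/8) = -41984/22991605, so the residue is -20992/22991605.
At the order-3 pole 1/4 set g(ζ) = (ζ - (1/4))^3*f(ζ) = (-29*ζ**2/23 + ζ + 24/35)/(ζ + 11/8)**3.
Order-3 pole: residue = g''(a)/2; g''(1/4) = 41984/22991605, so the residue is 20992/22991605.
List the singular points by increasing real part (a conjugate pair: the negative imaginary part first).

Radius of convergence at 0: 1/4.
At -11/8: a pole of order 3; residue -20992/22991605.
At 1/4: a pole of order 3; residue 20992/22991605.


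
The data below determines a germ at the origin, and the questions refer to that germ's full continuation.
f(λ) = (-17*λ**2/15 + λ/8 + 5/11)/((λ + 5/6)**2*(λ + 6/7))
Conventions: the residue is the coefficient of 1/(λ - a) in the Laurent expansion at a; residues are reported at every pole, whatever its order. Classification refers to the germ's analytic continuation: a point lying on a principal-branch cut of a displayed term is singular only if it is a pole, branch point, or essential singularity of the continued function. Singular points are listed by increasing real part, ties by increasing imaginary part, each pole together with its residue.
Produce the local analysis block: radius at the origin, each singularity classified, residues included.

Radius of convergence at 0: 5/6.
At -6/7: a pole of order 1; residue -47079/55.
At -5/6: a pole of order 2; residue 28210/33.

Denominator factor (λ + 5/6)^2: pole of order 2 at -5/6, modulus 5/6.
Denominator factor (λ + 6/7): pole of order 1 at -6/7, modulus 6/7.
The radius of convergence is the smallest modulus among the singular points: 5/6.
At the order-1 pole -6/7 set g(λ) = (λ - (-6/7))*f(λ) = (-17*λ**2/15 + λ/8 + 5/11)/(λ + 5/6)**2.
Simple pole: residue = g(a) at a = -6/7, which is -47079/55.
At the order-2 pole -5/6 set g(λ) = (λ - (-5/6))^2*f(λ) = (-17*λ**2/15 + λ/8 + 5/11)/(λ + 6/7).
Order-2 pole: residue = g'(a); g'(-5/6) = 28210/33, so the residue is 28210/33.
List the singular points by increasing real part (a conjugate pair: the negative imaginary part first).


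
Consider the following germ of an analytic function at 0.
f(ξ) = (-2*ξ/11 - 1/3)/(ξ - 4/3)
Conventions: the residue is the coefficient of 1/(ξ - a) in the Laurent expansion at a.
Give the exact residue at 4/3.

At the order-1 pole 4/3 set g(ξ) = (ξ - (4/3))*f(ξ) = -2*ξ/11 - 1/3.
Simple pole: residue = g(a) at a = 4/3, which is -19/33.

The residue is -19/33.


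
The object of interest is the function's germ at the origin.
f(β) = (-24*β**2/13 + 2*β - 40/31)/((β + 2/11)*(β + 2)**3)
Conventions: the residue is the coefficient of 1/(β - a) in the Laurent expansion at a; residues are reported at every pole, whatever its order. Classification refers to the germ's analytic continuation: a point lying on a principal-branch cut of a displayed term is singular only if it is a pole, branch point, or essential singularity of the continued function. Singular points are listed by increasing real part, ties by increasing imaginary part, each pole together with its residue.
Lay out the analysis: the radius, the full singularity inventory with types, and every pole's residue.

Denominator factor (β + 2/11): pole of order 1 at -2/11, modulus 2/11.
Denominator factor (β + 2)^3: pole of order 3 at -2, modulus 2.
The radius of convergence is the smallest modulus among the singular points: 2/11.
At the order-3 pole -2 set g(β) = (β - (-2))^3*f(β) = (-24*β**2/13 + 2*β - 40/31)/(β + 2/11).
Order-3 pole: residue = g''(a)/2; g''(-2) = 229977/403000, so the residue is 229977/806000.
At the order-1 pole -2/11 set g(β) = (β - (-2/11))*f(β) = (-24*β**2/13 + 2*β - 40/31)/(β + 2)**3.
Simple pole: residue = g(a) at a = -2/11, which is -229977/806000.
List the singular points by increasing real part (a conjugate pair: the negative imaginary part first).

Radius of convergence at 0: 2/11.
At -2: a pole of order 3; residue 229977/806000.
At -2/11: a pole of order 1; residue -229977/806000.


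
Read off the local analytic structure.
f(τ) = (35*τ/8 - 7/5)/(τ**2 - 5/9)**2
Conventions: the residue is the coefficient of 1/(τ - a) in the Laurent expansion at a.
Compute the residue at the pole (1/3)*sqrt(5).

The factor τ**2 - 5/9 splits as (τ - a)(τ - a') with a = (1/3)*sqrt(5), a' = -(1/3)*sqrt(5). At the order-2 pole a set g(τ) = (τ - a)^2*f(τ) = [35*τ/8 - 7/5] / (τ - a')^2.
Order-2 pole: residue = g'(a); g'((1/3)*sqrt(5)) = (189/500)*sqrt(5), so the residue is (189/500)*sqrt(5).

The residue is (189/500)*sqrt(5).


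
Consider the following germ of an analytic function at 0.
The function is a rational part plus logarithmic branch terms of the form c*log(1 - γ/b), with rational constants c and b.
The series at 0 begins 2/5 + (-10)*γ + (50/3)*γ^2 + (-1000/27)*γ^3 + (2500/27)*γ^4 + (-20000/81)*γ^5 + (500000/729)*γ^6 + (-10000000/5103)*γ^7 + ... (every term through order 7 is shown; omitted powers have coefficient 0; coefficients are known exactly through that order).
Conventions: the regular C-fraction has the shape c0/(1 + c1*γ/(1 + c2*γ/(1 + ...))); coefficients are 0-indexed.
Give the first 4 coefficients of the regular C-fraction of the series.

The regular C-fraction coefficients are [2/5, 25, -70/3, -5/126].

Taylor coefficients (read off): a_0 = 2/5, a_1 = -10, a_2 = 50/3, a_3 = -1000/27.
c0 = a_0 = 2/5. Peel one level at a time: if S = 1 + c*γ/S' with S'(0) = 1, then c is the γ-coefficient of S and S' = c*γ/(S - 1).
S_1 = c0/f = 1 + (25)*γ + (1750/3)*γ^2 + ...; c1 = 25.
S_2 = c1*γ/(S_1 - 1) = 1 + (-70/3)*γ + (-25/27)*γ^2 + ...; c2 = -70/3.
S_3 = c2*γ/(S_2 - 1) = 1 + (-5/126)*γ + ...; c3 = -5/126.


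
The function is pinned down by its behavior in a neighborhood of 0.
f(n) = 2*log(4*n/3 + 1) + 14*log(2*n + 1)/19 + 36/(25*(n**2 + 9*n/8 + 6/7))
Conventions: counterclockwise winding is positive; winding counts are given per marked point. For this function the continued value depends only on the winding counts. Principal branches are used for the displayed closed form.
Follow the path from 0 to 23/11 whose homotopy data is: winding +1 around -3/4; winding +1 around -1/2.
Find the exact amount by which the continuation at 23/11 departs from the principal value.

Continued minus principal equals (104/19)*pi*i.

The rational part is single-valued and drops out of the difference; each branch term changes only by its own monodromy.
(2)*log(1 - n/(-3/4)): each positive loop around -3/4 adds 2*pi*i to the log, so winding +1 contributes (2)*(1)*2*pi*i = (4)*pi*i.
(14/19)*log(1 - n/(-1/2)): each positive loop around -1/2 adds 2*pi*i to the log, so winding +1 contributes (14/19)*(1)*2*pi*i = (28/19)*pi*i.
Summing the contributions at n = 23/11 gives (104/19)*pi*i.


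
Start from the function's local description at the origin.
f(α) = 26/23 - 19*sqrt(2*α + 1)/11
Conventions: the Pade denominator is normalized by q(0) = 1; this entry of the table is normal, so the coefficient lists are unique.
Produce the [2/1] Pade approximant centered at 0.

The Pade approximant has numerator coefficients [-151/253, -588/253, -19/22]; denominator coefficients [1, 1].

Taylor coefficients needed (expand at 0): a_0 = -151/253, a_1 = -19/11, a_2 = 19/22, a_3 = -19/22.
Write the denominator as Q(α) = 1 + q1*α. Requiring Q*f - P = O(α^4) with deg P <= 2 kills the coefficients of α^3..α^3 in Q*f:
  α^3: a_3 + q1*a_2 = 0, i.e. -19/22 + (19/22)*q1 = 0.
Solving this linear system: q1 = 1.
The numerator is Q*f truncated at degree 2: P0 = a_0 = -151/253; P1 = a_1 + q1*a_0 = -588/253; P2 = a_2 + q1*a_1 = -19/22.


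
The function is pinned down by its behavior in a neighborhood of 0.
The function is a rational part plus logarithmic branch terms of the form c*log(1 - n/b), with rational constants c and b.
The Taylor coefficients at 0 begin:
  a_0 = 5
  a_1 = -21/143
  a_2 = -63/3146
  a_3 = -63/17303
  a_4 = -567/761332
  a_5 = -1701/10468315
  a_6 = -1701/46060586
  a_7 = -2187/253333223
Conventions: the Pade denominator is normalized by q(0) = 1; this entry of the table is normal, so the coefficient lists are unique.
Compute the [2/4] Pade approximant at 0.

Taylor coefficients needed (read off): a_0 = 5, a_1 = -21/143, a_2 = -63/3146, a_3 = -63/17303, a_4 = -567/761332, a_5 = -1701/10468315, a_6 = -1701/46060586.
Write the denominator as Q(n) = 1 + q1*n + q2*n^2 + q3*n^3 + q4*n^4. Requiring Q*f - P = O(n^7) with deg P <= 2 kills the coefficients of n^3..n^6 in Q*f:
  n^3: a_3 + q1*a_2 + q2*a_1 + q3*a_0 = 0, i.e. -63/17303 + (-63/3146)*q1 + (-21/143)*q2 + (5)*q3 = 0.
  n^4: a_4 + q1*a_3 + q2*a_2 + q3*a_1 + q4*a_0 = 0, i.e. -567/761332 + (-63/17303)*q1 + (-63/3146)*q2 + (-21/143)*q3 + (5)*q4 = 0.
  n^5: a_5 + q1*a_4 + q2*a_3 + q3*a_2 + q4*a_1 = 0, i.e. -1701/10468315 + (-567/761332)*q1 + (-63/17303)*q2 + (-63/3146)*q3 + (-21/143)*q4 = 0.
  n^6: a_6 + q1*a_5 + q2*a_4 + q3*a_3 + q4*a_2 = 0, i.e. -1701/46060586 + (-1701/10468315)*q1 + (-567/761332)*q2 + (-63/17303)*q3 + (-63/3146)*q4 = 0.
Solving this linear system: q1 = -19549/54934, q2 = 8292/302137, q3 = 1449/13294028, q4 = 1071/365585770.
The numerator is Q*f truncated at degree 2: P0 = a_0 = 5; P1 = a_1 + q1*a_0 = -1375559/714142; P2 = a_2 + q1*a_1 + q2*a_0 = 665589/3927781.

The Pade approximant has numerator coefficients [5, -1375559/714142, 665589/3927781]; denominator coefficients [1, -19549/54934, 8292/302137, 1449/13294028, 1071/365585770].


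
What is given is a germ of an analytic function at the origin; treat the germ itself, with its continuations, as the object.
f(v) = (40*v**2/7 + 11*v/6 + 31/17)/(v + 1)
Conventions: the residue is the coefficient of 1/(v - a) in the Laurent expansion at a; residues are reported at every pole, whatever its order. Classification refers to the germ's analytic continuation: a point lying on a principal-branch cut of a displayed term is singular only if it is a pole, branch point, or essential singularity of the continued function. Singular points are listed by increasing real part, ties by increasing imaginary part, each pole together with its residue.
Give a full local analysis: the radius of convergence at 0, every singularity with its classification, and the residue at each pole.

Denominator factor (v + 1): pole of order 1 at -1, modulus 1.
The radius of convergence is the smallest modulus among the singular points: 1.
At the order-1 pole -1 set g(v) = (v - (-1))*f(v) = 40*v**2/7 + 11*v/6 + 31/17.
Simple pole: residue = g(a) at a = -1, which is 4073/714.

Radius of convergence at 0: 1.
At -1: a pole of order 1; residue 4073/714.


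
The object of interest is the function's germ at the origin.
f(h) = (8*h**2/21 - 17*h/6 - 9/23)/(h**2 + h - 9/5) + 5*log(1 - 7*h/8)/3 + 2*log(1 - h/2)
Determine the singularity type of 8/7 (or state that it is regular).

The term (5/3)*log(1 - h/(8/7)) has argument 1 - 8/7/(8/7) = 0 at 8/7: a logarithmic (infinitely-sheeted) branch point; the remaining terms are analytic or single-valued there.

The point is a logarithmic branch point.


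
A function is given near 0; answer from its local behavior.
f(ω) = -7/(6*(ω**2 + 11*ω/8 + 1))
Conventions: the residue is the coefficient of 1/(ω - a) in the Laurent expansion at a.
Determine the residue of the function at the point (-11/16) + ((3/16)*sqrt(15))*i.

The residue is ((28/135)*sqrt(15))*i.

The factor ω**2 + 11*ω/8 + 1 splits as (ω - a)(ω - a') with a = (-11/16) + ((3/16)*sqrt(15))*i, a' = (-11/16) - ((3/16)*sqrt(15))*i. At the order-1 pole a set g(ω) = (ω - a)*f(ω) = [-7/6] / (ω - a').
Simple pole: residue = g(a) at a = (-11/16) + ((3/16)*sqrt(15))*i, which is ((28/135)*sqrt(15))*i.


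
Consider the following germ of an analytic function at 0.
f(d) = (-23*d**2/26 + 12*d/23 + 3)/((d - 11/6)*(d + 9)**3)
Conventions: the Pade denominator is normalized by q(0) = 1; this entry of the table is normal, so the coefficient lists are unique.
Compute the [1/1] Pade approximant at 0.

Taylor coefficients needed (expand at 0): a_0 = -2/891, a_1 = -586/676269, a_2 = 133249/870358203.
Write the denominator as Q(d) = 1 + q1*d. Requiring Q*f - P = O(d^3) with deg P <= 1 kills the coefficients of d^2..d^2 in Q*f:
  d^2: a_2 + q1*a_1 = 0, i.e. 133249/870358203 + (-586/676269)*q1 = 0.
Solving this linear system: q1 = 133249/754182.
The numerator is Q*f truncated at degree 1: P0 = a_0 = -2/891; P1 = a_1 + q1*a_0 = -80669/63865503.

The Pade approximant has numerator coefficients [-2/891, -80669/63865503]; denominator coefficients [1, 133249/754182].


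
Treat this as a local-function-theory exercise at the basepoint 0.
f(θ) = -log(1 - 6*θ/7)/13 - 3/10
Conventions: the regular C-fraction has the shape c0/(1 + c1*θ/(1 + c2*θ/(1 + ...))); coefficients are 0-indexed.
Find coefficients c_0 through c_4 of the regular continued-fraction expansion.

Taylor coefficients (expand at 0): a_0 = -3/10, a_1 = 6/91, a_2 = 18/637, a_3 = 72/4459, a_4 = 324/31213.
c0 = a_0 = -3/10. Peel one level at a time: if S = 1 + c*θ/S' with S'(0) = 1, then c is the θ-coefficient of S and S' = c*θ/(S - 1).
S_1 = c0/f = 1 + (20/91)*θ + (1180/8281)*θ^2 + ...; c1 = 20/91.
S_2 = c1*θ/(S_1 - 1) = 1 + (-59/91)*θ + (-3/49)*θ^2 + ...; c2 = -59/91.
S_3 = c2*θ/(S_2 - 1) = 1 + (-39/413)*θ + (-5382/170569)*θ^2 + ...; c3 = -39/413.
S_4 = c3*θ/(S_3 - 1) = 1 + (-138/413)*θ + ...; c4 = -138/413.

The regular C-fraction coefficients are [-3/10, 20/91, -59/91, -39/413, -138/413].


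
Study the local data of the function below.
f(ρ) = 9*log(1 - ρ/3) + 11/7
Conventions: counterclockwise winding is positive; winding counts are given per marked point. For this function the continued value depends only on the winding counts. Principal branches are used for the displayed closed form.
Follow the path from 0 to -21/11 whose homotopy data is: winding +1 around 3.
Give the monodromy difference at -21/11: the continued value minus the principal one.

Continued minus principal equals (18)*pi*i.

The rational part is single-valued and drops out of the difference; each branch term changes only by its own monodromy.
(9)*log(1 - ρ/(3)): each positive loop around 3 adds 2*pi*i to the log, so winding +1 contributes (9)*(1)*2*pi*i = (18)*pi*i.
Summing the contributions at ρ = -21/11 gives (18)*pi*i.


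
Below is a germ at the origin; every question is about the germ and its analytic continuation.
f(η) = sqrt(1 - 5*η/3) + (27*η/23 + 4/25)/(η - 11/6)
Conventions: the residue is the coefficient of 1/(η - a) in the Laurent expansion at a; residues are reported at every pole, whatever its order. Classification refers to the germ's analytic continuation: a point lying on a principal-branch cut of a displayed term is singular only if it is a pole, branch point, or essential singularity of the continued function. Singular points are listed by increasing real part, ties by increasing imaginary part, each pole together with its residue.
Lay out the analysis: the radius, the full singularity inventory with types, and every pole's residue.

Radius of convergence at 0: 3/5.
At 3/5: an algebraic (square-root) branch point.
At 11/6: a pole of order 1; residue 2659/1150.

Denominator factor (η - 11/6): pole of order 1 at 11/6, modulus 11/6.
Branch term (1)*sqrt(1 - η/(3/5)): its argument vanishes at η = 3/5, a square-root branch point, modulus 3/5.
The radius of convergence is the smallest modulus among the singular points: 3/5.
The branch term is analytic at 11/6 and contributes nothing to the residue; only the rational part matters.
At the order-1 pole 11/6 set g(η) = (η - (11/6))*(rational part) = 27*η/23 + 4/25.
Simple pole: residue = g(a) at a = 11/6, which is 2659/1150.
List the singular points by increasing real part (a conjugate pair: the negative imaginary part first).


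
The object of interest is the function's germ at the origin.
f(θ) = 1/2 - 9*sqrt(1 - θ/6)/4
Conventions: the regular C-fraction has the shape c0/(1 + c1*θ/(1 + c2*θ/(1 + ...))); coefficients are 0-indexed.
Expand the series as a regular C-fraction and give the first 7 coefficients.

Taylor coefficients (expand at 0): a_0 = -7/4, a_1 = 3/16, a_2 = 1/128, a_3 = 1/1536, a_4 = 5/73728, a_5 = 7/884736, a_6 = 7/7077888.
c0 = a_0 = -7/4. Peel one level at a time: if S = 1 + c*θ/S' with S'(0) = 1, then c is the θ-coefficient of S and S' = c*θ/(S - 1).
S_1 = c0/f = 1 + (3/28)*θ + (25/1568)*θ^2 + ...; c1 = 3/28.
S_2 = c1*θ/(S_1 - 1) = 1 + (-25/168)*θ + (-1/576)*θ^2 + ...; c2 = -25/168.
S_3 = c2*θ/(S_2 - 1) = 1 + (-7/600)*θ + (-301/360000)*θ^2 + ...; c3 = -7/600.
S_4 = c3*θ/(S_3 - 1) = 1 + (-43/600)*θ + (-1/576)*θ^2 + ...; c4 = -43/600.
S_5 = c4*θ/(S_4 - 1) = 1 + (-25/1032)*θ + (-1525/1065024)*θ^2 + ...; c5 = -25/1032.
S_6 = c5*θ/(S_5 - 1) = 1 + (-61/1032)*θ + ...; c6 = -61/1032.

The regular C-fraction coefficients are [-7/4, 3/28, -25/168, -7/600, -43/600, -25/1032, -61/1032].


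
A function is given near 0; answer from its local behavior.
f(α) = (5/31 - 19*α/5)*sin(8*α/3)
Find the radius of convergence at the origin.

The radius of convergence is infinite.

The factor sin(8*α/3) is entire and contributes no finite singular point.
The polynomial part has no poles.
No finite singular points: the Taylor series at 0 converges everywhere.


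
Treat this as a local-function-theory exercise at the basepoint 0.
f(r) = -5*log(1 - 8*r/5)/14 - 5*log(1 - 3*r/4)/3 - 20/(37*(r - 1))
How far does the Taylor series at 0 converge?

The radius of convergence is 5/8.

Denominator factor (r - 1): pole of order 1 at 1, modulus 1.
Branch term (-5/14)*log(1 - r/(5/8)): its argument vanishes at r = 5/8, a logarithmic branch point, modulus 5/8.
Branch term (-5/3)*log(1 - r/(4/3)): its argument vanishes at r = 4/3, a logarithmic branch point, modulus 4/3.
The radius of convergence is the smallest modulus among the singular points: 5/8.


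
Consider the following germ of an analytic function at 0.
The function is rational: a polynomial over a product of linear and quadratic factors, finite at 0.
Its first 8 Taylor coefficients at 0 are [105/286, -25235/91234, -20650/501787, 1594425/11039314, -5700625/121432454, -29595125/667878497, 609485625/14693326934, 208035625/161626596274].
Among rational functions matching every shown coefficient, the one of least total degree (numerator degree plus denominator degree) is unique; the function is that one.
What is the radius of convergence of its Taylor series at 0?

No rational of total degree below 3 reproduces all 8 coefficients; solving the [1/2] Pade equations on them gives f(χ) = (21/26 - 7*χ/29)/(χ**2 + χ + 11/5), whose expansion matches every shown term.
Denominator factor (χ**2 + χ + 11/5): discriminant -39/5, complex-conjugate roots (-1/2) + ((1/10)*sqrt(195))*i and (-1/2) - ((1/10)*sqrt(195))*i; poles of order 1, moduli (1/5)*sqrt(55) and (1/5)*sqrt(55).
The radius of convergence is the smallest modulus among the singular points: (1/5)*sqrt(55).

The radius of convergence is (1/5)*sqrt(55).


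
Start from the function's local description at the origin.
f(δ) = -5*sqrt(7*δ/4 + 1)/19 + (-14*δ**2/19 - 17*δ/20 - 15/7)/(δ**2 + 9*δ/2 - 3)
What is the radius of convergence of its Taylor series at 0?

The radius of convergence is 4/7.

Denominator factor (δ**2 + 9*δ/2 - 3): discriminant 129/4, real irrational roots -9/4 + (1/4)*sqrt(129) and -9/4 - (1/4)*sqrt(129); poles of order 1, moduli -9/4 + (1/4)*sqrt(129) and 9/4 + (1/4)*sqrt(129).
Branch term (-5/19)*sqrt(1 - δ/(-4/7)): its argument vanishes at δ = -4/7, a square-root branch point, modulus 4/7.
The radius of convergence is the smallest modulus among the singular points: 4/7.
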